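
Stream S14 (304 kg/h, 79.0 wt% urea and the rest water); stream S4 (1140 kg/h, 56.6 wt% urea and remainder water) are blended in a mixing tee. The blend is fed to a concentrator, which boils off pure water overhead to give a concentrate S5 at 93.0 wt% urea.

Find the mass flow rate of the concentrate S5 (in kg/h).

urea entering = 304×0.790 + 1140×0.566 = 885.4 kg/h.
All urea reports to S5, so S5 = 885.4/0.930 = 952.04 kg/h.

952 kg/h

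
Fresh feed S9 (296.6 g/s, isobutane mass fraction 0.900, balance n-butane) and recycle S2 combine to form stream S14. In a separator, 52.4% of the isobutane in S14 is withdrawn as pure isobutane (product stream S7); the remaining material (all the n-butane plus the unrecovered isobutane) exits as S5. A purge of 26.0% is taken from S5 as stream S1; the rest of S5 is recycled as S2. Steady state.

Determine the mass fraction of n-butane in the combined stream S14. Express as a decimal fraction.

0.217

n-butane enters only via S9 and leaves only via the purge: 296.6×0.100 = 0.260×(n-butane in S5), and the separator passes all n-butane, so n-butane in S14 = n-butane in S5 = 114.08 g/s.
isobutane in S14: m_A = 296.6×0.900 + (1−0.260)·(1−0.524)·m_A, so m_A = 266.94/0.6478 = 412.1 g/s.
S14 = 412.1 + 114.08 = 526.17 g/s.
n-butane fraction in S14 = 114.08/526.17 = 0.217.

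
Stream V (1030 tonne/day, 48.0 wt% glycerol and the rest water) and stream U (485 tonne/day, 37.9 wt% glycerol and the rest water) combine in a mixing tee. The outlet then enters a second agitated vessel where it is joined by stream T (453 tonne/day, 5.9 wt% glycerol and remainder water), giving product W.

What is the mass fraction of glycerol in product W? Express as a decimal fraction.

0.358

Overall, product flow = 1968 tonne/day.
glycerol in = 1030×0.480 + 485×0.379 + 453×0.059 = 704.94 tonne/day.
glycerol fraction in W = 0.358.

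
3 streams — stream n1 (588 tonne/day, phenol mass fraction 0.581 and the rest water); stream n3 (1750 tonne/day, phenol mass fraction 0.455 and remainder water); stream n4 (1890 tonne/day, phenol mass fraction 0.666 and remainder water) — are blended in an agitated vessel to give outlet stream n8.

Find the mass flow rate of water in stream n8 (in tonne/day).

water out = water in = 588×0.419 + 1750×0.545 + 1890×0.334 = 1831.4 tonne/day.

1831 tonne/day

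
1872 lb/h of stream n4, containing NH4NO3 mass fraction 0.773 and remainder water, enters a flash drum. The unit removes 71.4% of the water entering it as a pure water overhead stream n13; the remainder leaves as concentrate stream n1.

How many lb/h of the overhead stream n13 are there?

303.4 lb/h

water entering = 1872×0.227 = 424.94 lb/h; overhead removed = 0.714×424.94 = 303.41 lb/h.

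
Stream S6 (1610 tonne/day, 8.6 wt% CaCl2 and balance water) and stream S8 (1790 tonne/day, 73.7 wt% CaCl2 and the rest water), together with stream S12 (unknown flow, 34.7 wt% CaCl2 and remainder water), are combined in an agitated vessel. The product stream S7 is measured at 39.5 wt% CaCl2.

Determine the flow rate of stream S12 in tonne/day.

Let S12 be the unknown flow. Total out = 3400 + S12.
CaCl2 balance: 1457.7 + 0.347·S12 = 0.395·(3400 + S12)
(0.347 − 0.395)·S12 = 0.395×3400 − 1457.7 = -114.69
S12 = -114.69 / -0.048 = 2389.4 tonne/day

2389 tonne/day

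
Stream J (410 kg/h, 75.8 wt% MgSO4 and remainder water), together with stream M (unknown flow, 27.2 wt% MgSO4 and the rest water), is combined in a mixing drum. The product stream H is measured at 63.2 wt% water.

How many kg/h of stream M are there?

Let M be the unknown flow. Total out = 410 + M.
water balance: 99.22 + 0.728·M = 0.632·(410 + M)
(0.728 − 0.632)·M = 0.632×410 − 99.22 = 159.9
M = 159.9 / 0.096 = 1665.6 kg/h

1666 kg/h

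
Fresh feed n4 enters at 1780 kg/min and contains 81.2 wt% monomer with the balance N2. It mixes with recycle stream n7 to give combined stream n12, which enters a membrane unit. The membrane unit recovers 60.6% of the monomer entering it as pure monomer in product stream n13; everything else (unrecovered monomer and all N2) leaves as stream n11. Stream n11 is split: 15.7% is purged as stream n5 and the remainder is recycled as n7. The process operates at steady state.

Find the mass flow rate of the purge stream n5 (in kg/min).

N2 enters only via n4 and leaves only via the purge: 1780×0.188 = 0.157×(N2 in n11), and the membrane unit passes all N2, so N2 in n12 = N2 in n11 = 2131.5 kg/min.
monomer in n12: m_A = 1780×0.812 + (1−0.157)·(1−0.606)·m_A, so m_A = 1445.4/0.6679 = 2164.2 kg/min.
n11 = (1−0.606)×2164.2 + 2131.5 = 2984.1 kg/min.
Purge n5 = 0.157×2984.1 = 468.51 kg/min.

468.5 kg/min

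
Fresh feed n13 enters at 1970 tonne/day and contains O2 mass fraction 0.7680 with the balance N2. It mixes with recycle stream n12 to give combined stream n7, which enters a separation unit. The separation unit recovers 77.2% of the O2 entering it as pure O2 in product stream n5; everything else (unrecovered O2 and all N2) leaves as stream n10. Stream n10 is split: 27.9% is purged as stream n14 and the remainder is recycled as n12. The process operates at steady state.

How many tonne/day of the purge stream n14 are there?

572.2 tonne/day

N2 enters only via n13 and leaves only via the purge: 1970×0.232 = 0.279×(N2 in n10), and the separation unit passes all N2, so N2 in n7 = N2 in n10 = 1638.1 tonne/day.
O2 in n7: m_A = 1970×0.768 + (1−0.279)·(1−0.772)·m_A, so m_A = 1513/0.8356 = 1810.6 tonne/day.
n10 = (1−0.772)×1810.6 + 1638.1 = 2051 tonne/day.
Purge n14 = 0.279×2051 = 572.22 tonne/day.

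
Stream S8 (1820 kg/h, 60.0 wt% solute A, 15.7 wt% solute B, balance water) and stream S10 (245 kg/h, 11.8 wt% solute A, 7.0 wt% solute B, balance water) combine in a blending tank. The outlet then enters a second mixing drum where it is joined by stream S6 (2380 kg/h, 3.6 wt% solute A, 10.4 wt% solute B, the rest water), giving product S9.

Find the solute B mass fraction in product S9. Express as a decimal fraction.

Overall, product flow = 4445 kg/h.
solute B in = 1820×0.157 + 245×0.070 + 2380×0.104 = 550.41 kg/h.
solute B fraction in S9 = 0.124.

0.124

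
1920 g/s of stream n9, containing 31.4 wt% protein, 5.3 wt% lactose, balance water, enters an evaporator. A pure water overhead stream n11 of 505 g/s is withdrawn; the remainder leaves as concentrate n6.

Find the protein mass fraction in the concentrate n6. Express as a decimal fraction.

protein is not removed: 1920×0.314 = 602.88 g/s of protein enters n6.
Concentrate = 1920 − 505 = 1415 g/s.
Mass fraction = 602.88/1415 = 0.4261.

0.4261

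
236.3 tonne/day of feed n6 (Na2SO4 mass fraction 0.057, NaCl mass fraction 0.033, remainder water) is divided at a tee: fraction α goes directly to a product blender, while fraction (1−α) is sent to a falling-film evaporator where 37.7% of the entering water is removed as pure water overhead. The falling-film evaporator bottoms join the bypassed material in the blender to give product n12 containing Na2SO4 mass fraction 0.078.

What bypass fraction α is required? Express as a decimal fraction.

All 236.3×0.057 = 13.469 tonne/day of Na2SO4 reaches n12, so n12 = 13.469/0.078 = 172.68 tonne/day and vapour = 63.619 tonne/day.
The evaporator receives (1−α)·236.3 of feed at 0.910 water and removes 0.377 of that water:
0.377×0.910×(1−α)×236.3 = 63.619
(1−α) = 63.619/81.067 = 0.7848;  α = 0.2152.

0.215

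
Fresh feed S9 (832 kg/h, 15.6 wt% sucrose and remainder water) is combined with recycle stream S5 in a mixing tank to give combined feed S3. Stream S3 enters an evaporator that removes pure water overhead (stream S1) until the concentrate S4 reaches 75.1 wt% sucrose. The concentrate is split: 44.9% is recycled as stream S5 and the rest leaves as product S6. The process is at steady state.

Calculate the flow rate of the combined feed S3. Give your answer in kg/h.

972.8 kg/h

Overall sucrose balance (none leaves overhead): sucrose in fresh feed = sucrose in product, i.e. 832×0.156 = (1−0.449)·S4·0.751.
S4 = 129.79/(0.751×0.551) = 313.66 kg/h.
Recycle S5 = 0.449×313.66 = 140.83 kg/h.
Combined feed S3 = 832 + 140.83 = 972.83 kg/h.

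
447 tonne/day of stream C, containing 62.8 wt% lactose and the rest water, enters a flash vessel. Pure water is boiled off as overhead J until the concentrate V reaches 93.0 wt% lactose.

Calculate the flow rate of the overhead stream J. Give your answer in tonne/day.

145.2 tonne/day

lactose is conserved: 447×0.628 = 280.72 tonne/day all reports to the concentrate.
Concentrate = 280.72/(target fraction) = 301.85 tonne/day.
Overhead = 447 − 301.85 = 145.15 tonne/day.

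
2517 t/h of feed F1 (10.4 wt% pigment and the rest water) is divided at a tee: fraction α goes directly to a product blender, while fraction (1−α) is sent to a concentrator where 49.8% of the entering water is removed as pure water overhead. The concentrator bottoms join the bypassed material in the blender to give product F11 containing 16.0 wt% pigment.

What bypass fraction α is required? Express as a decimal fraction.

0.216

All 2517×0.104 = 261.77 t/h of pigment reaches F11, so F11 = 261.77/0.160 = 1636 t/h and vapour = 880.95 t/h.
The evaporator receives (1−α)·2517 of feed at 0.896 water and removes 0.498 of that water:
0.498×0.896×(1−α)×2517 = 880.95
(1−α) = 880.95/1123.1 = 0.7844;  α = 0.2156.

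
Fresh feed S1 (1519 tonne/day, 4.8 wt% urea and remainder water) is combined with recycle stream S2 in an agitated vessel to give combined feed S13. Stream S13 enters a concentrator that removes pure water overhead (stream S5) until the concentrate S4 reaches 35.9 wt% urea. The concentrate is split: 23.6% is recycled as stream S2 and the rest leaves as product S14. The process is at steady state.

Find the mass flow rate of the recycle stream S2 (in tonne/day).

62.74 tonne/day

Overall urea balance (none leaves overhead): urea in fresh feed = urea in product, i.e. 1519×0.048 = (1−0.236)·S4·0.359.
S4 = 72.912/(0.359×0.764) = 265.83 tonne/day.
Recycle S2 = 0.236×265.83 = 62.737 tonne/day.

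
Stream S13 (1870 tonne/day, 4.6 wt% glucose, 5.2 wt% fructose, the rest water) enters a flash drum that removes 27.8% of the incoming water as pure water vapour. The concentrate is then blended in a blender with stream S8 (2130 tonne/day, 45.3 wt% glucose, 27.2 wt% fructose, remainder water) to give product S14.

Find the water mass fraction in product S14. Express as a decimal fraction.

0.511

Vapour removed = 0.278×0.902×1870 = 468.91 tonne/day; concentrate = 1401.1 tonne/day.
water reaching the mixer = 1217.8 (from concentrate) + 2130×0.275 = 1803.6 tonne/day.
Product flow = 1401.1 + 2130 = 3531.1 tonne/day; water fraction = 0.511.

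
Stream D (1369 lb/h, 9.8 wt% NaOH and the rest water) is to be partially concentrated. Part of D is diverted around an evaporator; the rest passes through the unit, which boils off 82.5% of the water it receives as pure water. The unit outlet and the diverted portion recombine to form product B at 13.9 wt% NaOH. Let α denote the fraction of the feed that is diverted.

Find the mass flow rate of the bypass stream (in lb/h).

All 1369×0.098 = 134.16 lb/h of NaOH reaches B, so B = 134.16/0.139 = 965.19 lb/h and vapour = 403.81 lb/h.
The evaporator receives (1−α)·1369 of feed at 0.902 water and removes 0.825 of that water:
0.825×0.902×(1−α)×1369 = 403.81
(1−α) = 403.81/1018.7 = 0.3964;  α = 0.6036.
Bypass flow = 0.6036×1369 = 826.36 lb/h.

826.4 lb/h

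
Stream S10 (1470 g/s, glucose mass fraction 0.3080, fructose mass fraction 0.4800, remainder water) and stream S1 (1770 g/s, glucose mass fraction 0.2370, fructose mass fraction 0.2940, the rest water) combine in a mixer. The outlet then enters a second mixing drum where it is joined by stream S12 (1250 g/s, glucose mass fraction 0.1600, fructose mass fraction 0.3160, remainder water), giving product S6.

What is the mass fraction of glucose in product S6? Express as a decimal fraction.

Overall, product flow = 4490 g/s.
glucose in = 1470×0.308 + 1770×0.237 + 1250×0.160 = 1072.2 g/s.
glucose fraction in S6 = 0.2388.

0.2388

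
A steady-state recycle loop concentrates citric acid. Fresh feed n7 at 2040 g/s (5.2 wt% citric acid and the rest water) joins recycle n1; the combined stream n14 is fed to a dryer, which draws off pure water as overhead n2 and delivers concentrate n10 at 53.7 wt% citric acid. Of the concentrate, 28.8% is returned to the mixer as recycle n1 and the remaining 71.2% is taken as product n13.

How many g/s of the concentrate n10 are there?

277.4 g/s

Overall citric acid balance (none leaves overhead): citric acid in fresh feed = citric acid in product, i.e. 2040×0.052 = (1−0.288)·n10·0.537.
n10 = 106.08/(0.537×0.712) = 277.45 g/s.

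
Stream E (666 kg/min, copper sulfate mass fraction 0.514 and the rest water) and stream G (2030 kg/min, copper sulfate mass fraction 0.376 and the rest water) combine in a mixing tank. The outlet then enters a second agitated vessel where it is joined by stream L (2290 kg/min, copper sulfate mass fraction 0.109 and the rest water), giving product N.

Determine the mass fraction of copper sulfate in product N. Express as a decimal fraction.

0.272

Overall, product flow = 4986 kg/min.
copper sulfate in = 666×0.514 + 2030×0.376 + 2290×0.109 = 1355.2 kg/min.
copper sulfate fraction in N = 0.272.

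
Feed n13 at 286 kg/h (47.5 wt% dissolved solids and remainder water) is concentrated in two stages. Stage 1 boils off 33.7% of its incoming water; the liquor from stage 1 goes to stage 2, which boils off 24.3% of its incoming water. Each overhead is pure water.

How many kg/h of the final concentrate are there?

211.2 kg/h

water in feed = 286×0.525 = 150.15 kg/h.
After stage 1: water left = (1−0.337)×150.15 = 99.549; stream total = 235.4 kg/h.
After stage 2: water left = (1−0.243)×99.549 = 75.359; final concentrate = 211.21 kg/h.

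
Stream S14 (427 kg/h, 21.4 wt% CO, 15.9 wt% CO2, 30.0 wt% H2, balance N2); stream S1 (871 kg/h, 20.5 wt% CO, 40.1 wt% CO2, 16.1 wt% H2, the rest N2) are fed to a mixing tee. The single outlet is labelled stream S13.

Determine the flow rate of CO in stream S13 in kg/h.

269.9 kg/h

CO out = CO in = 427×0.214 + 871×0.205 = 269.93 kg/h.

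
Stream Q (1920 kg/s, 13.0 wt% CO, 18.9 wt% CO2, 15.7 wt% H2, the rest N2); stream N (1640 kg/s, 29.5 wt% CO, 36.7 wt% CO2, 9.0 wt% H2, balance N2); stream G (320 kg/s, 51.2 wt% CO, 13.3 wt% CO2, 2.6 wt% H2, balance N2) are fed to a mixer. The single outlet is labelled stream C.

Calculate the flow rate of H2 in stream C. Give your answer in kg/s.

H2 out = H2 in = 1920×0.157 + 1640×0.090 + 320×0.026 = 457.36 kg/s.

457.4 kg/s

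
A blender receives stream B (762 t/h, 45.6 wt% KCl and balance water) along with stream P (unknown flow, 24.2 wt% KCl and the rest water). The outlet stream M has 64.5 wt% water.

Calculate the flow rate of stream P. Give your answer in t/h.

681.1 t/h

Let P be the unknown flow. Total out = 762 + P.
water balance: 414.53 + 0.758·P = 0.645·(762 + P)
(0.758 − 0.645)·P = 0.645×762 − 414.53 = 76.962
P = 76.962 / 0.113 = 681.08 t/h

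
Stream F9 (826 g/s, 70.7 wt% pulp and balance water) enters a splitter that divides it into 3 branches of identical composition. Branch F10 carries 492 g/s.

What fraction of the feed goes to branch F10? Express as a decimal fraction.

0.596

Fraction to F10 = 492/826 = 0.5956.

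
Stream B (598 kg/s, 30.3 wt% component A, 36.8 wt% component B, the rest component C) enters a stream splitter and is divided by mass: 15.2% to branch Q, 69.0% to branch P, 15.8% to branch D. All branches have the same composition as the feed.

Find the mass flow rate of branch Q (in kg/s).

90.9 kg/s

Branch Q flow = 0.152×598 = 90.896 kg/s.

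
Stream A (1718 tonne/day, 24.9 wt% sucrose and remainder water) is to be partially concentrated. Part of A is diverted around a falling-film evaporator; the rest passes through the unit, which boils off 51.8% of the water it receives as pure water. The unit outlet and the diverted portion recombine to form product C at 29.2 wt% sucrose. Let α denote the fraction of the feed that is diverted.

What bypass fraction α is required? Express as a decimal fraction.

All 1718×0.249 = 427.78 tonne/day of sucrose reaches C, so C = 427.78/0.292 = 1465 tonne/day and vapour = 252.99 tonne/day.
The evaporator receives (1−α)·1718 of feed at 0.751 water and removes 0.518 of that water:
0.518×0.751×(1−α)×1718 = 252.99
(1−α) = 252.99/668.33 = 0.3785;  α = 0.6215.

0.621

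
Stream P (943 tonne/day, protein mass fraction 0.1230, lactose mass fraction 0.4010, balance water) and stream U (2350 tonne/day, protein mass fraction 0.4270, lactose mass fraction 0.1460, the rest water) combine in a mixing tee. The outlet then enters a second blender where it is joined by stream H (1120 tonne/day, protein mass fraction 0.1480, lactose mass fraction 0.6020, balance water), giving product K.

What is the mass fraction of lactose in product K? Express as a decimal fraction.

Overall, product flow = 4413 tonne/day.
lactose in = 943×0.401 + 2350×0.146 + 1120×0.602 = 1395.5 tonne/day.
lactose fraction in K = 0.3162.

0.3162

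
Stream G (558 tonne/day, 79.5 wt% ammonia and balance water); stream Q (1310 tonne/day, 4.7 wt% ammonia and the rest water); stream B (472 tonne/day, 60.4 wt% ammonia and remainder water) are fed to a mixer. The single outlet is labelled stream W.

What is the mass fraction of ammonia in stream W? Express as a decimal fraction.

0.3377

Total flow out = 558 + 1310 + 472 = 2340 tonne/day.
ammonia in = 558×0.795 + 1310×0.047 + 472×0.604 = 790.27 tonne/day.
ammonia mass fraction in W = 790.27/2340 = 0.3377.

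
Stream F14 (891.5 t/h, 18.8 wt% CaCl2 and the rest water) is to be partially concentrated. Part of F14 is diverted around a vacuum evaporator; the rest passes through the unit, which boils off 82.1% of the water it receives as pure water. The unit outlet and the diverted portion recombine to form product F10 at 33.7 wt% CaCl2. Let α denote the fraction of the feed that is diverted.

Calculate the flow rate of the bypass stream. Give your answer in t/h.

All 891.5×0.188 = 167.6 t/h of CaCl2 reaches F10, so F10 = 167.6/0.337 = 497.34 t/h and vapour = 394.16 t/h.
The evaporator receives (1−α)·891.5 of feed at 0.812 water and removes 0.821 of that water:
0.821×0.812×(1−α)×891.5 = 394.16
(1−α) = 394.16/594.32 = 0.6632;  α = 0.3368.
Bypass flow = 0.3368×891.5 = 300.24 t/h.

300.2 t/h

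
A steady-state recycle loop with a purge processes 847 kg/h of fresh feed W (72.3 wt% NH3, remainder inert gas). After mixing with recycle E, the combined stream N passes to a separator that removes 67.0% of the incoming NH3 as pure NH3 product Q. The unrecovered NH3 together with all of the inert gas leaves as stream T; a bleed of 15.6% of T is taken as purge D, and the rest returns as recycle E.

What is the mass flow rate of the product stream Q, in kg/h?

NH3 in N: m_A = 847×0.723 + (1−0.156)·(1−0.670)·m_A, so m_A = 612.38/0.7215 = 848.78 kg/h.
Product Q = 0.670×848.78 = 568.69 kg/h.

568.7 kg/h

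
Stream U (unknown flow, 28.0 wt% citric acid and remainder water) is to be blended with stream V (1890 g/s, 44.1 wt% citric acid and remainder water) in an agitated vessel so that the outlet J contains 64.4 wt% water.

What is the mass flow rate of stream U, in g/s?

Let U be the unknown flow. Total out = 1890 + U.
water balance: 1056.5 + 0.720·U = 0.644·(1890 + U)
(0.720 − 0.644)·U = 0.644×1890 − 1056.5 = 160.65
U = 160.65 / 0.076 = 2113.8 g/s

2114 g/s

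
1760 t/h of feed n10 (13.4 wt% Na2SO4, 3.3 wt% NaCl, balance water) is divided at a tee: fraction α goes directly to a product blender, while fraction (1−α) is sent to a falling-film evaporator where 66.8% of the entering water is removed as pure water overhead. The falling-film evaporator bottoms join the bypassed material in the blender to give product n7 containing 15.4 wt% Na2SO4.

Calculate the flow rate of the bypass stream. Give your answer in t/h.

All 1760×0.134 = 235.84 t/h of Na2SO4 reaches n7, so n7 = 235.84/0.154 = 1531.4 t/h and vapour = 228.57 t/h.
The evaporator receives (1−α)·1760 of feed at 0.833 water and removes 0.668 of that water:
0.668×0.833×(1−α)×1760 = 228.57
(1−α) = 228.57/979.34 = 0.2334;  α = 0.7666.
Bypass flow = 0.7666×1760 = 1349.2 t/h.

1349 t/h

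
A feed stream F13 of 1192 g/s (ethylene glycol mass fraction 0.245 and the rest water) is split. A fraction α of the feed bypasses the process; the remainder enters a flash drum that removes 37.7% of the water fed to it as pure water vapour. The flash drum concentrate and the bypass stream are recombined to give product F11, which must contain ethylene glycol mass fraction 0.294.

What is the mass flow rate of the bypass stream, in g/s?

All 1192×0.245 = 292.04 g/s of ethylene glycol reaches F11, so F11 = 292.04/0.294 = 993.33 g/s and vapour = 198.67 g/s.
The evaporator receives (1−α)·1192 of feed at 0.755 water and removes 0.377 of that water:
0.377×0.755×(1−α)×1192 = 198.67
(1−α) = 198.67/339.28 = 0.5855;  α = 0.4145.
Bypass flow = 0.4145×1192 = 494.03 g/s.

494 g/s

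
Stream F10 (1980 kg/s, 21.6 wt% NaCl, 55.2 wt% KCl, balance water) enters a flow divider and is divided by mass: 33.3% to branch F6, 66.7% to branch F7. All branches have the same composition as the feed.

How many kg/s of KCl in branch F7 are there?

Branch F7 total = 0.667×1980 = 1320.7 kg/s.
KCl in F7 = 0.552×1320.7 = 729 kg/s.

729 kg/s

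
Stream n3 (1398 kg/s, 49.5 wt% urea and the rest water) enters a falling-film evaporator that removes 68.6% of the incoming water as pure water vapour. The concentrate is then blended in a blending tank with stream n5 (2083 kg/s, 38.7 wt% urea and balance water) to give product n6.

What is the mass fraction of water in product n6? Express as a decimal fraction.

Vapour removed = 0.686×0.505×1398 = 484.31 kg/s; concentrate = 913.69 kg/s.
water reaching the mixer = 221.68 (from concentrate) + 2083×0.613 = 1498.6 kg/s.
Product flow = 913.69 + 2083 = 2996.7 kg/s; water fraction = 0.500.

0.500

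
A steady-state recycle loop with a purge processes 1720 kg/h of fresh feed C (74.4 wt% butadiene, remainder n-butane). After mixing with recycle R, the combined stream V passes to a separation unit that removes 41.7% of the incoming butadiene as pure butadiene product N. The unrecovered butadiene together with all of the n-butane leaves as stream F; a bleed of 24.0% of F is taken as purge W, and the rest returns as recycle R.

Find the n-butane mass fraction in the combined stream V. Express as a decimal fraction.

0.444

n-butane enters only via C and leaves only via the purge: 1720×0.256 = 0.240×(n-butane in F), and the separation unit passes all n-butane, so n-butane in V = n-butane in F = 1834.7 kg/h.
butadiene in V: m_A = 1720×0.744 + (1−0.240)·(1−0.417)·m_A, so m_A = 1279.7/0.5569 = 2297.8 kg/h.
V = 2297.8 + 1834.7 = 4132.4 kg/h.
n-butane fraction in V = 1834.7/4132.4 = 0.444.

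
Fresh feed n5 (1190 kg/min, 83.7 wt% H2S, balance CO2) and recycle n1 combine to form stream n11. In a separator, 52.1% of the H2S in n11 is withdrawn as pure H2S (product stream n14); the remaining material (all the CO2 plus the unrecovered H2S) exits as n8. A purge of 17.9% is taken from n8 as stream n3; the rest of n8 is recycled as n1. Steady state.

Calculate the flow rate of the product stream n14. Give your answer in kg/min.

H2S in n11: m_A = 1190×0.837 + (1−0.179)·(1−0.521)·m_A, so m_A = 996.03/0.6067 = 1641.6 kg/min.
Product n14 = 0.521×1641.6 = 855.28 kg/min.

855.3 kg/min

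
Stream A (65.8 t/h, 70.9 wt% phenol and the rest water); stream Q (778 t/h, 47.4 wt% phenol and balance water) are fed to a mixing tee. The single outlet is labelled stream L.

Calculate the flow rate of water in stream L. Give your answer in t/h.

428.4 t/h

water out = water in = 65.8×0.291 + 778×0.526 = 428.38 t/h.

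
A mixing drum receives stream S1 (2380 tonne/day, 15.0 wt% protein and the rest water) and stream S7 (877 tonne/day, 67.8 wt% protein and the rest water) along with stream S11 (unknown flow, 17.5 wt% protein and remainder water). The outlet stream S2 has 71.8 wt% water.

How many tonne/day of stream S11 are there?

309.6 tonne/day

Let S11 be the unknown flow. Total out = 3257 + S11.
water balance: 2305.4 + 0.825·S11 = 0.718·(3257 + S11)
(0.825 − 0.718)·S11 = 0.718×3257 − 2305.4 = 33.132
S11 = 33.132 / 0.107 = 309.64 tonne/day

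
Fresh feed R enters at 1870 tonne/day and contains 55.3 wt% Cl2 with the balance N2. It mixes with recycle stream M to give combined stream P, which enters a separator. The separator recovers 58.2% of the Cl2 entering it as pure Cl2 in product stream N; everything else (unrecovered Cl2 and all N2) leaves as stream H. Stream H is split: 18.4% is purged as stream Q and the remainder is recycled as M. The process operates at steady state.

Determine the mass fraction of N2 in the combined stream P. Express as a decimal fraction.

0.743

N2 enters only via R and leaves only via the purge: 1870×0.447 = 0.184×(N2 in H), and the separator passes all N2, so N2 in P = N2 in H = 4542.9 tonne/day.
Cl2 in P: m_A = 1870×0.553 + (1−0.184)·(1−0.582)·m_A, so m_A = 1034.1/0.6589 = 1569.4 tonne/day.
P = 1569.4 + 4542.9 = 6112.3 tonne/day.
N2 fraction in P = 4542.9/6112.3 = 0.743.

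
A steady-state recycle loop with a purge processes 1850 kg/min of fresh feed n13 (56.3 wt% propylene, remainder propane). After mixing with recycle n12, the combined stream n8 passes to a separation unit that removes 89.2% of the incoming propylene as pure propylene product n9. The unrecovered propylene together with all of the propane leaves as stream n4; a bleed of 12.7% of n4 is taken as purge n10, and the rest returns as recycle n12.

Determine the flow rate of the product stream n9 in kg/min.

1026 kg/min

propylene in n8: m_A = 1850×0.563 + (1−0.127)·(1−0.892)·m_A, so m_A = 1041.5/0.9057 = 1150 kg/min.
Product n9 = 0.892×1150 = 1025.8 kg/min.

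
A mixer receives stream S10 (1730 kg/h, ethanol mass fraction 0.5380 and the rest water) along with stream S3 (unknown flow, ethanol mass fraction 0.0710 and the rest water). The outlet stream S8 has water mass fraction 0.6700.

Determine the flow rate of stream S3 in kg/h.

1389 kg/h

Let S3 be the unknown flow. Total out = 1730 + S3.
water balance: 799.26 + 0.929·S3 = 0.670·(1730 + S3)
(0.929 − 0.670)·S3 = 0.670×1730 − 799.26 = 359.84
S3 = 359.84 / 0.259 = 1389.3 kg/h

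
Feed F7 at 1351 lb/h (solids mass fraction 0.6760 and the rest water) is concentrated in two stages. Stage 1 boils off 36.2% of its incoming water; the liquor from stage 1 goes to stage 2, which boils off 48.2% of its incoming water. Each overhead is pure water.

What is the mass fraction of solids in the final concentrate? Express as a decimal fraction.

0.8633

water in feed = 1351×0.324 = 437.72 lb/h.
After stage 1: water left = (1−0.362)×437.72 = 279.27; stream total = 1192.5 lb/h.
After stage 2: water left = (1−0.482)×279.27 = 144.66; final concentrate = 1057.9 lb/h.
solids fraction = 913.28/1057.9 = 0.8633.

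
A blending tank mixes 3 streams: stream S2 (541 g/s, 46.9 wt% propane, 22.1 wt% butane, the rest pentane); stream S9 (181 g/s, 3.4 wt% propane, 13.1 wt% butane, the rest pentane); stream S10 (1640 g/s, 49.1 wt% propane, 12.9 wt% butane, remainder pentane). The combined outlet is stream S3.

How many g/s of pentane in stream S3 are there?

pentane out = pentane in = 541×0.310 + 181×0.835 + 1640×0.380 = 942.05 g/s.

942 g/s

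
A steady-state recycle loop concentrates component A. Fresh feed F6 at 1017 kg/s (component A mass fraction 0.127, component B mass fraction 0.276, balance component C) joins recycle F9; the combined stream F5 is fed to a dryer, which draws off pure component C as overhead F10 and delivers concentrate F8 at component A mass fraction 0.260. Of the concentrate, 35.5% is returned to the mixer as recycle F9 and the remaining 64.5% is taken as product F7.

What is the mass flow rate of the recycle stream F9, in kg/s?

273.4 kg/s

Overall component A balance (none leaves overhead): component A in fresh feed = component A in product, i.e. 1017×0.127 = (1−0.355)·F8·0.260.
F8 = 129.16/(0.260×0.645) = 770.18 kg/s.
Recycle F9 = 0.355×770.18 = 273.41 kg/s.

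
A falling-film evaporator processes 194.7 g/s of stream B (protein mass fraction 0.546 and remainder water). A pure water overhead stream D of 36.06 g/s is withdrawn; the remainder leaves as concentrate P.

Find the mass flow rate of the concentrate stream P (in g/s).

Concentrate = 194.7 − 36.06 = 158.64 g/s.

158.6 g/s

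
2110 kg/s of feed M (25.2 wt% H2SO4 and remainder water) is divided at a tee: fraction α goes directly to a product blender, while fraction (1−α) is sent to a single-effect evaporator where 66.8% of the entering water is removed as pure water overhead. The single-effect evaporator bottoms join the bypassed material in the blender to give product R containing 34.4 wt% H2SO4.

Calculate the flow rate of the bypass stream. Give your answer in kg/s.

980.6 kg/s

All 2110×0.252 = 531.72 kg/s of H2SO4 reaches R, so R = 531.72/0.344 = 1545.7 kg/s and vapour = 564.3 kg/s.
The evaporator receives (1−α)·2110 of feed at 0.748 water and removes 0.668 of that water:
0.668×0.748×(1−α)×2110 = 564.3
(1−α) = 564.3/1054.3 = 0.5352;  α = 0.4648.
Bypass flow = 0.4648×2110 = 980.64 kg/s.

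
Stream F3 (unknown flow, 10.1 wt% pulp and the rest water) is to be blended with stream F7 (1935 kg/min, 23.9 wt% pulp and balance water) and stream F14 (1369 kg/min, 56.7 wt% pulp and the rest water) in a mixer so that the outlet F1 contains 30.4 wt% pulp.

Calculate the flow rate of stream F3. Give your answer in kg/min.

Let F3 be the unknown flow. Total out = 3304 + F3.
pulp balance: 1238.7 + 0.101·F3 = 0.304·(3304 + F3)
(0.101 − 0.304)·F3 = 0.304×3304 − 1238.7 = -234.27
F3 = -234.27 / -0.203 = 1154 kg/min

1154 kg/min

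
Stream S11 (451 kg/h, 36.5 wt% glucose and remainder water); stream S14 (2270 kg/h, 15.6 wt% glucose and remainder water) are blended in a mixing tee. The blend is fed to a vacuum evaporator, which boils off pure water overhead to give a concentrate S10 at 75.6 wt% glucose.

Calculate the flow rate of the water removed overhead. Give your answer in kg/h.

glucose entering = 451×0.365 + 2270×0.156 = 518.74 kg/h.
All glucose reports to S10, so S10 = 518.74/0.756 = 686.16 kg/h.
Total feed = 2721 kg/h; overhead = 2721 − 686.16 = 2034.8 kg/h.

2035 kg/h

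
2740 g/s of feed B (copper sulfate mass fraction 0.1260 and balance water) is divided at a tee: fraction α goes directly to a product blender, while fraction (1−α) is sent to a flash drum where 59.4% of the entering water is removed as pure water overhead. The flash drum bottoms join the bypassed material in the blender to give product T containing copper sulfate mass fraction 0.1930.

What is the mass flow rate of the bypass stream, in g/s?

All 2740×0.126 = 345.24 g/s of copper sulfate reaches T, so T = 345.24/0.193 = 1788.8 g/s and vapour = 951.19 g/s.
The evaporator receives (1−α)·2740 of feed at 0.874 water and removes 0.594 of that water:
0.594×0.874×(1−α)×2740 = 951.19
(1−α) = 951.19/1422.5 = 0.6687;  α = 0.3313.
Bypass flow = 0.3313×2740 = 907.81 g/s.

907.8 g/s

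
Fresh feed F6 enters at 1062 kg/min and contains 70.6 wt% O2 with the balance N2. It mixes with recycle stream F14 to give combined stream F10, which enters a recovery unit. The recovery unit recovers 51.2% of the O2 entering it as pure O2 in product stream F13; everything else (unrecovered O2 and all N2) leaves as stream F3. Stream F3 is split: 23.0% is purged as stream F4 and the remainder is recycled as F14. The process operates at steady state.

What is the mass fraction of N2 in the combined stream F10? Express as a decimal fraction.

N2 enters only via F6 and leaves only via the purge: 1062×0.294 = 0.230×(N2 in F3), and the recovery unit passes all N2, so N2 in F10 = N2 in F3 = 1357.5 kg/min.
O2 in F10: m_A = 1062×0.706 + (1−0.230)·(1−0.512)·m_A, so m_A = 749.77/0.6242 = 1201.1 kg/min.
F10 = 1201.1 + 1357.5 = 2558.6 kg/min.
N2 fraction in F10 = 1357.5/2558.6 = 0.5306.

0.5306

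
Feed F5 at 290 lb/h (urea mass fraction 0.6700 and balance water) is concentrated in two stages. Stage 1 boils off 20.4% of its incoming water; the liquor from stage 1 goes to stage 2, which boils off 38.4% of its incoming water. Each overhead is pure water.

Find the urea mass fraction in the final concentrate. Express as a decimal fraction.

water in feed = 290×0.330 = 95.7 lb/h.
After stage 1: water left = (1−0.204)×95.7 = 76.177; stream total = 270.48 lb/h.
After stage 2: water left = (1−0.384)×76.177 = 46.925; final concentrate = 241.23 lb/h.
urea fraction = 194.3/241.23 = 0.8055.

0.8055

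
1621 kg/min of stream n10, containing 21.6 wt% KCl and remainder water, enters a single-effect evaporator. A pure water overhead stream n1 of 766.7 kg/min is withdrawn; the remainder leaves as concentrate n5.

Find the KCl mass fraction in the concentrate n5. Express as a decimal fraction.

KCl is not removed: 1621×0.216 = 350.14 kg/min of KCl enters n5.
Concentrate = 1621 − 766.7 = 854.3 kg/min.
Mass fraction = 350.14/854.3 = 0.4099.

0.4099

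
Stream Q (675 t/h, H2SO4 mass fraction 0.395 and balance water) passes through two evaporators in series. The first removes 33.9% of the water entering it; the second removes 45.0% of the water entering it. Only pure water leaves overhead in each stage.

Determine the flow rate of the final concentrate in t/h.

water in feed = 675×0.605 = 408.38 t/h.
After stage 1: water left = (1−0.339)×408.38 = 269.94; stream total = 536.56 t/h.
After stage 2: water left = (1−0.450)×269.94 = 148.46; final concentrate = 415.09 t/h.

415.1 t/h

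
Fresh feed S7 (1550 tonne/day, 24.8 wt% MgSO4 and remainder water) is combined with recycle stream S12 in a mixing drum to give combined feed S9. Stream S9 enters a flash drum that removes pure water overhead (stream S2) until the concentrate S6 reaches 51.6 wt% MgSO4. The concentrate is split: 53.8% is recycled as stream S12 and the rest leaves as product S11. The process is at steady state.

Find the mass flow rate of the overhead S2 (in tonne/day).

805 tonne/day

Overall MgSO4 balance (none leaves overhead): MgSO4 in fresh feed = MgSO4 in product, i.e. 1550×0.248 = (1−0.538)·S6·0.516.
S6 = 384.4/(0.516×0.462) = 1612.5 tonne/day.
Recycle S12 = 0.538×1612.5 = 867.51 tonne/day.
Combined feed S9 = 1550 + 867.51 = 2417.5 tonne/day.
Overhead S2 = S9 − S6 = 2417.5 − 1612.5 = 805.04 tonne/day.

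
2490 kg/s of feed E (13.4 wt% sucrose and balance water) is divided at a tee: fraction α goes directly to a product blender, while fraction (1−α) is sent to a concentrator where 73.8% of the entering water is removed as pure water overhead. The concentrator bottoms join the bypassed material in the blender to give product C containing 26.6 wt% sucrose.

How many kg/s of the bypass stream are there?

All 2490×0.134 = 333.66 kg/s of sucrose reaches C, so C = 333.66/0.266 = 1254.4 kg/s and vapour = 1235.6 kg/s.
The evaporator receives (1−α)·2490 of feed at 0.866 water and removes 0.738 of that water:
0.738×0.866×(1−α)×2490 = 1235.6
(1−α) = 1235.6/1591.4 = 0.7765;  α = 0.2235.
Bypass flow = 0.2235×2490 = 556.62 kg/s.

556.6 kg/s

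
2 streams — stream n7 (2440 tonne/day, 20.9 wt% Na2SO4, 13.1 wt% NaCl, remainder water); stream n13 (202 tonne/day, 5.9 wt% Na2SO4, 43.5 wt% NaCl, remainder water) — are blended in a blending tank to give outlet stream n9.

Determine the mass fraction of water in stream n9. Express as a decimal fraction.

0.6482

Total flow out = 2440 + 202 = 2642 tonne/day.
water in = 2440×0.660 + 202×0.506 = 1712.6 tonne/day.
water mass fraction in n9 = 1712.6/2642 = 0.6482.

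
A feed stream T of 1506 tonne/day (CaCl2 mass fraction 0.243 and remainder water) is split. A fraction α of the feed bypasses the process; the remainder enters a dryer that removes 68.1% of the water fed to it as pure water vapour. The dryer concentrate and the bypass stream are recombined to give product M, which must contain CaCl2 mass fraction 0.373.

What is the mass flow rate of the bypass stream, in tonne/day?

487.8 tonne/day

All 1506×0.243 = 365.96 tonne/day of CaCl2 reaches M, so M = 365.96/0.373 = 981.12 tonne/day and vapour = 524.88 tonne/day.
The evaporator receives (1−α)·1506 of feed at 0.757 water and removes 0.681 of that water:
0.681×0.757×(1−α)×1506 = 524.88
(1−α) = 524.88/776.37 = 0.6761;  α = 0.3239.
Bypass flow = 0.3239×1506 = 487.84 tonne/day.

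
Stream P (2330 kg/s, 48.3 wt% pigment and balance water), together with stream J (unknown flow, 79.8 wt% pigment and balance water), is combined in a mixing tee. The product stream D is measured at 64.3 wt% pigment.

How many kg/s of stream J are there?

2405 kg/s

Let J be the unknown flow. Total out = 2330 + J.
pigment balance: 1125.4 + 0.798·J = 0.643·(2330 + J)
(0.798 − 0.643)·J = 0.643×2330 − 1125.4 = 372.8
J = 372.8 / 0.155 = 2405.2 kg/s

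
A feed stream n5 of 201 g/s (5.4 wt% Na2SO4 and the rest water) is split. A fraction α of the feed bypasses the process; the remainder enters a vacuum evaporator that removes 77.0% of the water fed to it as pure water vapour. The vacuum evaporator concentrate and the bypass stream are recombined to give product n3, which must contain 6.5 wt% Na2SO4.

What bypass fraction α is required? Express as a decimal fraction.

0.768

All 201×0.054 = 10.854 g/s of Na2SO4 reaches n3, so n3 = 10.854/0.065 = 166.98 g/s and vapour = 34.015 g/s.
The evaporator receives (1−α)·201 of feed at 0.946 water and removes 0.770 of that water:
0.770×0.946×(1−α)×201 = 34.015
(1−α) = 34.015/146.41 = 0.2323;  α = 0.7677.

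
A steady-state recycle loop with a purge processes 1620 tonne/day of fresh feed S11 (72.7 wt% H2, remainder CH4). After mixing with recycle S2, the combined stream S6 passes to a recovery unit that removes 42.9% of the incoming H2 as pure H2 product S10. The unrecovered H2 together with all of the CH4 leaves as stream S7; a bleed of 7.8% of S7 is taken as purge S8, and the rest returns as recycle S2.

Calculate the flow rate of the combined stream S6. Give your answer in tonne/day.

8157 tonne/day

CH4 enters only via S11 and leaves only via the purge: 1620×0.273 = 0.078×(CH4 in S7), and the recovery unit passes all CH4, so CH4 in S6 = CH4 in S7 = 5670 tonne/day.
H2 in S6: m_A = 1620×0.727 + (1−0.078)·(1−0.429)·m_A, so m_A = 1177.7/0.4735 = 2487.1 tonne/day.
S6 = 2487.1 + 5670 = 8157.1 tonne/day.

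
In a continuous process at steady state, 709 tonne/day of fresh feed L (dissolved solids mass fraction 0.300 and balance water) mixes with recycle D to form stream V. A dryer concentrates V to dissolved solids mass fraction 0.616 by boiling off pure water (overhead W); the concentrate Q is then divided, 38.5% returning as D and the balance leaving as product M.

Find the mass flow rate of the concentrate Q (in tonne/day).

561.5 tonne/day

Overall dissolved solids balance (none leaves overhead): dissolved solids in fresh feed = dissolved solids in product, i.e. 709×0.300 = (1−0.385)·Q·0.616.
Q = 212.7/(0.616×0.615) = 561.45 tonne/day.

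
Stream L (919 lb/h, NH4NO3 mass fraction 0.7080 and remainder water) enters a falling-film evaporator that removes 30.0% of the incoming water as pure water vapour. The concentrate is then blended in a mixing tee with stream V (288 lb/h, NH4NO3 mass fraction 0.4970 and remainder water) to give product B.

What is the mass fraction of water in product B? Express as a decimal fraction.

Vapour removed = 0.300×0.292×919 = 80.504 lb/h; concentrate = 838.5 lb/h.
water reaching the mixer = 187.84 (from concentrate) + 288×0.503 = 332.71 lb/h.
Product flow = 838.5 + 288 = 1126.5 lb/h; water fraction = 0.2953.

0.2953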